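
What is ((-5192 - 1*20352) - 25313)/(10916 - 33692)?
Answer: 50857/22776 ≈ 2.2329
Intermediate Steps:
((-5192 - 1*20352) - 25313)/(10916 - 33692) = ((-5192 - 20352) - 25313)/(-22776) = (-25544 - 25313)*(-1/22776) = -50857*(-1/22776) = 50857/22776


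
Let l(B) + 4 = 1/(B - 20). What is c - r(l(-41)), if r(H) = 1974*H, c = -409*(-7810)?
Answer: 195335320/61 ≈ 3.2022e+6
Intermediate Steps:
c = 3194290
l(B) = -4 + 1/(-20 + B) (l(B) = -4 + 1/(B - 20) = -4 + 1/(-20 + B))
c - r(l(-41)) = 3194290 - 1974*(81 - 4*(-41))/(-20 - 41) = 3194290 - 1974*(81 + 164)/(-61) = 3194290 - 1974*(-1/61*245) = 3194290 - 1974*(-245)/61 = 3194290 - 1*(-483630/61) = 3194290 + 483630/61 = 195335320/61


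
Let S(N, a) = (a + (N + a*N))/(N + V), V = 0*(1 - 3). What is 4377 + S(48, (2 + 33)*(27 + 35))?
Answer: 158237/24 ≈ 6593.2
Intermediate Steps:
V = 0 (V = 0*(-2) = 0)
S(N, a) = (N + a + N*a)/N (S(N, a) = (a + (N + a*N))/(N + 0) = (a + (N + N*a))/N = (N + a + N*a)/N)
4377 + S(48, (2 + 33)*(27 + 35)) = 4377 + (1 + (2 + 33)*(27 + 35) + ((2 + 33)*(27 + 35))/48) = 4377 + (1 + 35*62 + (35*62)*(1/48)) = 4377 + (1 + 2170 + 2170*(1/48)) = 4377 + (1 + 2170 + 1085/24) = 4377 + 53189/24 = 158237/24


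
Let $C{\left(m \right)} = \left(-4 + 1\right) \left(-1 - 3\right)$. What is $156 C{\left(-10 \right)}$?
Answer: $1872$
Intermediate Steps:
$C{\left(m \right)} = 12$ ($C{\left(m \right)} = \left(-3\right) \left(-4\right) = 12$)
$156 C{\left(-10 \right)} = 156 \cdot 12 = 1872$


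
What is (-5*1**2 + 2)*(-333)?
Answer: 999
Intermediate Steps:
(-5*1**2 + 2)*(-333) = (-5*1 + 2)*(-333) = (-5 + 2)*(-333) = -3*(-333) = 999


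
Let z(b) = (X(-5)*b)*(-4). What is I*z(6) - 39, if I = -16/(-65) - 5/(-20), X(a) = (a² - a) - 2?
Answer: -24207/65 ≈ -372.42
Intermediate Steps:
X(a) = -2 + a² - a
I = 129/260 (I = -16*(-1/65) - 5*(-1/20) = 16/65 + ¼ = 129/260 ≈ 0.49615)
z(b) = -112*b (z(b) = ((-2 + (-5)² - 1*(-5))*b)*(-4) = ((-2 + 25 + 5)*b)*(-4) = (28*b)*(-4) = -112*b)
I*z(6) - 39 = 129*(-112*6)/260 - 39 = (129/260)*(-672) - 39 = -21672/65 - 39 = -24207/65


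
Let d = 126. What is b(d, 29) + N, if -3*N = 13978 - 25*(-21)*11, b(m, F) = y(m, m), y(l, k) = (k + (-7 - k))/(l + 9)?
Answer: -888892/135 ≈ -6584.4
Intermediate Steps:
y(l, k) = -7/(9 + l)
b(m, F) = -7/(9 + m)
N = -19753/3 (N = -(13978 - 25*(-21)*11)/3 = -(13978 + 525*11)/3 = -(13978 + 5775)/3 = -⅓*19753 = -19753/3 ≈ -6584.3)
b(d, 29) + N = -7/(9 + 126) - 19753/3 = -7/135 - 19753/3 = -888892/135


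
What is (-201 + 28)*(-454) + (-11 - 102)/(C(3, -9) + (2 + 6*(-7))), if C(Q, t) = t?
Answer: 3848671/49 ≈ 78544.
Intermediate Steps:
(-201 + 28)*(-454) + (-11 - 102)/(C(3, -9) + (2 + 6*(-7))) = (-201 + 28)*(-454) + (-11 - 102)/(-9 + (2 + 6*(-7))) = -173*(-454) - 113/(-9 + (2 - 42)) = 78542 - 113/(-9 - 40) = 78542 - 113/(-49) = 78542 - 113*(-1/49) = 78542 + 113/49 = 3848671/49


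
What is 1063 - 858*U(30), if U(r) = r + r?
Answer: -50417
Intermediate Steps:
U(r) = 2*r
1063 - 858*U(30) = 1063 - 1716*30 = 1063 - 858*60 = 1063 - 51480 = -50417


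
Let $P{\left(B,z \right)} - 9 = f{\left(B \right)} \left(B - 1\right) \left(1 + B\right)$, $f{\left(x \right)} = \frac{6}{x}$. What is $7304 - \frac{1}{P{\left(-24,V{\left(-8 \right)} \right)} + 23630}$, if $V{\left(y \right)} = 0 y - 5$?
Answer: $\frac{686437220}{93981} \approx 7304.0$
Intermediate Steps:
$V{\left(y \right)} = -5$ ($V{\left(y \right)} = 0 - 5 = -5$)
$P{\left(B,z \right)} = 9 + \frac{6 \left(1 + B\right) \left(-1 + B\right)}{B}$ ($P{\left(B,z \right)} = 9 + \frac{6}{B} \left(B - 1\right) \left(1 + B\right) = 9 + \frac{6}{B} \left(-1 + B\right) \left(1 + B\right) = 9 + \frac{6}{B} \left(1 + B\right) \left(-1 + B\right) = 9 + \frac{6 \left(1 + B\right) \left(-1 + B\right)}{B}$)
$7304 - \frac{1}{P{\left(-24,V{\left(-8 \right)} \right)} + 23630} = 7304 - \frac{1}{\left(9 - \frac{6}{-24} + 6 \left(-24\right)\right) + 23630} = 7304 - \frac{1}{\left(9 - - \frac{1}{4} - 144\right) + 23630} = 7304 - \frac{1}{\left(9 + \frac{1}{4} - 144\right) + 23630} = 7304 - \frac{1}{- \frac{539}{4} + 23630} = 7304 - \frac{1}{\frac{93981}{4}} = 7304 - \frac{4}{93981} = \frac{686437220}{93981}$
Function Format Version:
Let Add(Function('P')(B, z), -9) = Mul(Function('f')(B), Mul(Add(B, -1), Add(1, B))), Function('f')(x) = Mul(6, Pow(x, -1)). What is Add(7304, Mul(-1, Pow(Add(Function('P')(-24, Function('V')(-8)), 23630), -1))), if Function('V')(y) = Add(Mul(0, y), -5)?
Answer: Rational(686437220, 93981) ≈ 7304.0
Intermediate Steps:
Function('V')(y) = -5 (Function('V')(y) = Add(0, -5) = -5)
Function('P')(B, z) = Add(9, Mul(6, Pow(B, -1), Add(1, B), Add(-1, B))) (Function('P')(B, z) = Add(9, Mul(Mul(6, Pow(B, -1)), Mul(Add(B, -1), Add(1, B)))) = Add(9, Mul(Mul(6, Pow(B, -1)), Mul(Add(-1, B), Add(1, B)))) = Add(9, Mul(Mul(6, Pow(B, -1)), Mul(Add(1, B), Add(-1, B)))) = Add(9, Mul(6, Pow(B, -1), Add(1, B), Add(-1, B))))
Add(7304, Mul(-1, Pow(Add(Function('P')(-24, Function('V')(-8)), 23630), -1))) = Add(7304, Mul(-1, Pow(Add(Add(9, Mul(-6, Pow(-24, -1)), Mul(6, -24)), 23630), -1))) = Add(7304, Mul(-1, Pow(Add(Add(9, Mul(-6, Rational(-1, 24)), -144), 23630), -1))) = Add(7304, Mul(-1, Pow(Add(Add(9, Rational(1, 4), -144), 23630), -1))) = Add(7304, Mul(-1, Pow(Add(Rational(-539, 4), 23630), -1))) = Add(7304, Mul(-1, Pow(Rational(93981, 4), -1))) = Add(7304, Mul(-1, Rational(4, 93981))) = Add(7304, Rational(-4, 93981)) = Rational(686437220, 93981)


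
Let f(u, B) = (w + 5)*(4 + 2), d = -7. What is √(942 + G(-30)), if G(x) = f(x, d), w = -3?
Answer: 3*√106 ≈ 30.887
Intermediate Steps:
f(u, B) = 12 (f(u, B) = (-3 + 5)*(4 + 2) = 2*6 = 12)
G(x) = 12
√(942 + G(-30)) = √(942 + 12) = √954 = 3*√106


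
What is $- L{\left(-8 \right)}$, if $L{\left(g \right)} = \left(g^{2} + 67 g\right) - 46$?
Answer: $518$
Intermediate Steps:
$L{\left(g \right)} = -46 + g^{2} + 67 g$
$- L{\left(-8 \right)} = - (-46 + \left(-8\right)^{2} + 67 \left(-8\right)) = - (-46 + 64 - 536) = \left(-1\right) \left(-518\right) = 518$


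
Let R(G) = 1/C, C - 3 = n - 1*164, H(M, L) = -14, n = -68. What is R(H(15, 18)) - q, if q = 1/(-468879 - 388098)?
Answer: -856748/196247733 ≈ -0.0043656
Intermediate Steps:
q = -1/856977 (q = 1/(-856977) = -1/856977 ≈ -1.1669e-6)
C = -229 (C = 3 + (-68 - 1*164) = 3 + (-68 - 164) = 3 - 232 = -229)
R(G) = -1/229 (R(G) = 1/(-229) = -1/229)
R(H(15, 18)) - q = -1/229 - 1*(-1/856977) = -1/229 + 1/856977 = -856748/196247733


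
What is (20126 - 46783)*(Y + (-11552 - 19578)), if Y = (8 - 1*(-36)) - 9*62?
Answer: 843534108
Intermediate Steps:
Y = -514 (Y = (8 + 36) - 558 = 44 - 558 = -514)
(20126 - 46783)*(Y + (-11552 - 19578)) = (20126 - 46783)*(-514 + (-11552 - 19578)) = -26657*(-514 - 31130) = -26657*(-31644) = 843534108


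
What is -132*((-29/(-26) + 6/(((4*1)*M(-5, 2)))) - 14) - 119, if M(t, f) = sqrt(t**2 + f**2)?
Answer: 20563/13 - 198*sqrt(29)/29 ≈ 1545.0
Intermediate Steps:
M(t, f) = sqrt(f**2 + t**2)
-132*((-29/(-26) + 6/(((4*1)*M(-5, 2)))) - 14) - 119 = -132*((-29/(-26) + 6/(((4*1)*sqrt(2**2 + (-5)**2)))) - 14) - 119 = -132*((-29*(-1/26) + 6/((4*sqrt(4 + 25)))) - 14) - 119 = -132*((29/26 + 6/((4*sqrt(29)))) - 14) - 119 = -132*((29/26 + 6*(sqrt(29)/116)) - 14) - 119 = -132*((29/26 + 3*sqrt(29)/58) - 14) - 119 = -132*(-335/26 + 3*sqrt(29)/58) - 119 = (22110/13 - 198*sqrt(29)/29) - 119 = 20563/13 - 198*sqrt(29)/29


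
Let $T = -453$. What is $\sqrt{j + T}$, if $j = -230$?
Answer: $i \sqrt{683} \approx 26.134 i$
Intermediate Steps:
$\sqrt{j + T} = \sqrt{-230 - 453} = \sqrt{-683} = i \sqrt{683}$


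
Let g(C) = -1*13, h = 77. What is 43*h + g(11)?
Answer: 3298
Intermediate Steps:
g(C) = -13
43*h + g(11) = 43*77 - 13 = 3311 - 13 = 3298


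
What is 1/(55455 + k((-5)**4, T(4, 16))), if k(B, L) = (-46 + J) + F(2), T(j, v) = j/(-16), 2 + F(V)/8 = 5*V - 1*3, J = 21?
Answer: 1/55470 ≈ 1.8028e-5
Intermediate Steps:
F(V) = -40 + 40*V (F(V) = -16 + 8*(5*V - 1*3) = -16 + 8*(5*V - 3) = -16 + 8*(-3 + 5*V) = -16 + (-24 + 40*V) = -40 + 40*V)
T(j, v) = -j/16 (T(j, v) = j*(-1/16) = -j/16)
k(B, L) = 15 (k(B, L) = (-46 + 21) + (-40 + 40*2) = -25 + (-40 + 80) = -25 + 40 = 15)
1/(55455 + k((-5)**4, T(4, 16))) = 1/(55455 + 15) = 1/55470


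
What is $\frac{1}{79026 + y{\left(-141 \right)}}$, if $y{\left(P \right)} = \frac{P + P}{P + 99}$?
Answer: $\frac{7}{553229} \approx 1.2653 \cdot 10^{-5}$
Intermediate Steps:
$y{\left(P \right)} = \frac{2 P}{99 + P}$
$\frac{1}{79026 + y{\left(-141 \right)}} = \frac{1}{79026 + 2 \left(-141\right) \frac{1}{99 - 141}} = \frac{1}{79026 + 2 \left(-141\right) \frac{1}{-42}} = \frac{1}{79026 + 2 \left(-141\right) \left(- \frac{1}{42}\right)} = \frac{1}{79026 + \frac{47}{7}} = \frac{1}{\frac{553229}{7}} = \frac{7}{553229}$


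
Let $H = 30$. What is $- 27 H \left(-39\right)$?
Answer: $31590$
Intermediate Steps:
$- 27 H \left(-39\right) = \left(-27\right) 30 \left(-39\right) = \left(-810\right) \left(-39\right) = 31590$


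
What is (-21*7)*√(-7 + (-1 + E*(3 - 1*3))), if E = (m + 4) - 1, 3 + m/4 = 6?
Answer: -294*I*√2 ≈ -415.78*I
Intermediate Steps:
m = 12 (m = -12 + 4*6 = -12 + 24 = 12)
E = 15 (E = (12 + 4) - 1 = 16 - 1 = 15)
(-21*7)*√(-7 + (-1 + E*(3 - 1*3))) = (-21*7)*√(-7 + (-1 + 15*(3 - 1*3))) = -147*√(-7 + (-1 + 15*(3 - 3))) = -147*√(-7 + (-1 + 15*0)) = -147*√(-7 + (-1 + 0)) = -147*√(-7 - 1) = -294*I*√2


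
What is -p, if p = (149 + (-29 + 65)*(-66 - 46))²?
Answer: -15077689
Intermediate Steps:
p = 15077689 (p = (149 + 36*(-112))² = (149 - 4032)² = (-3883)² = 15077689)
-p = -1*15077689 = -15077689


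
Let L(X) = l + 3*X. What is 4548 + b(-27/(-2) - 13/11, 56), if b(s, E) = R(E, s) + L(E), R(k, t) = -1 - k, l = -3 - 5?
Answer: 4651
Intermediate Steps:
l = -8
L(X) = -8 + 3*X
b(s, E) = -9 + 2*E (b(s, E) = (-1 - E) + (-8 + 3*E) = -9 + 2*E)
4548 + b(-27/(-2) - 13/11, 56) = 4548 + (-9 + 2*56) = 4548 + (-9 + 112) = 4548 + 103 = 4651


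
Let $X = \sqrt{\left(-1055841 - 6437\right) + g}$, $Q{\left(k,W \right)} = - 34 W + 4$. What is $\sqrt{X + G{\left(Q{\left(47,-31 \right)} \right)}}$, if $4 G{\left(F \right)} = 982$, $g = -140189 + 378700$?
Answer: $\frac{\sqrt{982 + 4 i \sqrt{823767}}}{2} \approx 24.349 + 18.638 i$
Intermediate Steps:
$g = 238511$
$Q{\left(k,W \right)} = 4 - 34 W$
$G{\left(F \right)} = \frac{491}{2}$ ($G{\left(F \right)} = \frac{1}{4} \cdot 982 = \frac{491}{2}$)
$X = i \sqrt{823767}$ ($X = \sqrt{\left(-1055841 - 6437\right) + 238511} = \sqrt{-1062278 + 238511} = \sqrt{-823767} = i \sqrt{823767} \approx 907.62 i$)
$\sqrt{X + G{\left(Q{\left(47,-31 \right)} \right)}} = \sqrt{i \sqrt{823767} + \frac{491}{2}} = \sqrt{\frac{491}{2} + i \sqrt{823767}}$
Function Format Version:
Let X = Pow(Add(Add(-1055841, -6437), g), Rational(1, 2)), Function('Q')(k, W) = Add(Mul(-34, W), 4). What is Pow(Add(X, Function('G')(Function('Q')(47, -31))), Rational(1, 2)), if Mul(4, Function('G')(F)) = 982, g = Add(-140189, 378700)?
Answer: Mul(Rational(1, 2), Pow(Add(982, Mul(4, I, Pow(823767, Rational(1, 2)))), Rational(1, 2))) ≈ Add(24.349, Mul(18.638, I))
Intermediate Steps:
g = 238511
Function('Q')(k, W) = Add(4, Mul(-34, W))
Function('G')(F) = Rational(491, 2) (Function('G')(F) = Mul(Rational(1, 4), 982) = Rational(491, 2))
X = Mul(I, Pow(823767, Rational(1, 2))) (X = Pow(Add(Add(-1055841, -6437), 238511), Rational(1, 2)) = Pow(Add(-1062278, 238511), Rational(1, 2)) = Pow(-823767, Rational(1, 2)) = Mul(I, Pow(823767, Rational(1, 2))) ≈ Mul(907.62, I))
Pow(Add(X, Function('G')(Function('Q')(47, -31))), Rational(1, 2)) = Pow(Add(Mul(I, Pow(823767, Rational(1, 2))), Rational(491, 2)), Rational(1, 2)) = Pow(Add(Rational(491, 2), Mul(I, Pow(823767, Rational(1, 2)))), Rational(1, 2))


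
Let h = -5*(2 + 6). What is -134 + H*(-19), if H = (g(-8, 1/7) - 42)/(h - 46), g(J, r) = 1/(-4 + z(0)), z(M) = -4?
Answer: -98595/688 ≈ -143.31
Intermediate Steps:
g(J, r) = -⅛ (g(J, r) = 1/(-4 - 4) = 1/(-8) = -⅛)
h = -40 (h = -5*8 = -40)
H = 337/688 (H = (-⅛ - 42)/(-40 - 46) = -337/8/(-86) = -337/8*(-1/86) = 337/688 ≈ 0.48983)
-134 + H*(-19) = -134 + (337/688)*(-19) = -134 - 6403/688 = -98595/688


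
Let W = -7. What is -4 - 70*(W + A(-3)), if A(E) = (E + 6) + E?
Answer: 486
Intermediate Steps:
A(E) = 6 + 2*E (A(E) = (6 + E) + E = 6 + 2*E)
-4 - 70*(W + A(-3)) = -4 - 70*(-7 + (6 + 2*(-3))) = -4 - 70*(-7 + (6 - 6)) = -4 - 70*(-7 + 0) = -4 - 70*(-7) = -4 + 490 = 486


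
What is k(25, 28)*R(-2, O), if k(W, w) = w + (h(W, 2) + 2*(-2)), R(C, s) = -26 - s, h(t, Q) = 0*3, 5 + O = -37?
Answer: 384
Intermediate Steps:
O = -42 (O = -5 - 37 = -42)
h(t, Q) = 0
k(W, w) = -4 + w (k(W, w) = w + (0 + 2*(-2)) = w + (0 - 4) = w - 4 = -4 + w)
k(25, 28)*R(-2, O) = (-4 + 28)*(-26 - 1*(-42)) = 24*(-26 + 42) = 24*16 = 384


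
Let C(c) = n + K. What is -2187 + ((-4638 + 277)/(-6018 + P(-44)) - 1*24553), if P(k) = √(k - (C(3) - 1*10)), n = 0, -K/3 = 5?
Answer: -968398767322/36216343 + 4361*I*√19/36216343 ≈ -26739.0 + 0.00052488*I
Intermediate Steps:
K = -15 (K = -3*5 = -15)
C(c) = -15 (C(c) = 0 - 15 = -15)
P(k) = √(25 + k) (P(k) = √(k - (-15 - 1*10)) = √(k - (-15 - 10)) = √(k - 1*(-25)) = √(k + 25) = √(25 + k))
-2187 + ((-4638 + 277)/(-6018 + P(-44)) - 1*24553) = -2187 + ((-4638 + 277)/(-6018 + √(25 - 44)) - 1*24553) = -2187 + (-4361/(-6018 + √(-19)) - 24553) = -2187 + (-4361/(-6018 + I*√19) - 24553) = -2187 + (-24553 - 4361/(-6018 + I*√19)) = -26740 - 4361/(-6018 + I*√19)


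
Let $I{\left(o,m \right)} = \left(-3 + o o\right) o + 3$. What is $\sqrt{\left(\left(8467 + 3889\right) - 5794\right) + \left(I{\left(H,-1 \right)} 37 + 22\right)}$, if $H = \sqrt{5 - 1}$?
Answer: $\sqrt{6769} \approx 82.274$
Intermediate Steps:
$H = 2$ ($H = \sqrt{4} = 2$)
$I{\left(o,m \right)} = 3 + o \left(-3 + o^{2}\right)$ ($I{\left(o,m \right)} = \left(-3 + o^{2}\right) o + 3 = o \left(-3 + o^{2}\right) + 3 = 3 + o \left(-3 + o^{2}\right)$)
$\sqrt{\left(\left(8467 + 3889\right) - 5794\right) + \left(I{\left(H,-1 \right)} 37 + 22\right)} = \sqrt{\left(\left(8467 + 3889\right) - 5794\right) + \left(\left(3 + 2^{3} - 6\right) 37 + 22\right)} = \sqrt{\left(12356 - 5794\right) + \left(\left(3 + 8 - 6\right) 37 + 22\right)} = \sqrt{6562 + \left(5 \cdot 37 + 22\right)} = \sqrt{6562 + \left(185 + 22\right)} = \sqrt{6562 + 207} = \sqrt{6769}$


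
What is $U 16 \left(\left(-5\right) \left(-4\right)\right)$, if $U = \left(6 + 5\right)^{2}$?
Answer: $38720$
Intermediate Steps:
$U = 121$ ($U = 11^{2} = 121$)
$U 16 \left(\left(-5\right) \left(-4\right)\right) = 121 \cdot 16 \left(\left(-5\right) \left(-4\right)\right) = 1936 \cdot 20 = 38720$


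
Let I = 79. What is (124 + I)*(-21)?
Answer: -4263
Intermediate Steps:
(124 + I)*(-21) = (124 + 79)*(-21) = 203*(-21) = -4263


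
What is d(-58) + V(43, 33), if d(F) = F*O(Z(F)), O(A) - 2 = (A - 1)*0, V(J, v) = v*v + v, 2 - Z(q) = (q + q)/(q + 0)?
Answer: 1006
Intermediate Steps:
Z(q) = 0 (Z(q) = 2 - (q + q)/(q + 0) = 2 - 2*q/q = 2 - 1*2 = 2 - 2 = 0)
V(J, v) = v + v**2 (V(J, v) = v**2 + v = v + v**2)
O(A) = 2 (O(A) = 2 + (A - 1)*0 = 2 + (-1 + A)*0 = 2 + 0 = 2)
d(F) = 2*F (d(F) = F*2 = 2*F)
d(-58) + V(43, 33) = 2*(-58) + 33*(1 + 33) = -116 + 33*34 = -116 + 1122 = 1006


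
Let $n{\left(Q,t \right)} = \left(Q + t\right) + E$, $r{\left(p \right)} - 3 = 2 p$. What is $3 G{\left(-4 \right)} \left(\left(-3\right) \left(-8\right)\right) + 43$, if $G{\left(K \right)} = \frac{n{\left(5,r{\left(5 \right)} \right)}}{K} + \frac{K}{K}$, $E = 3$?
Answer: $-263$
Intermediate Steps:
$r{\left(p \right)} = 3 + 2 p$
$n{\left(Q,t \right)} = 3 + Q + t$ ($n{\left(Q,t \right)} = \left(Q + t\right) + 3 = 3 + Q + t$)
$G{\left(K \right)} = 1 + \frac{21}{K}$ ($G{\left(K \right)} = \frac{3 + 5 + \left(3 + 2 \cdot 5\right)}{K} + \frac{K}{K} = \frac{3 + 5 + \left(3 + 10\right)}{K} + 1 = \frac{3 + 5 + 13}{K} + 1 = \frac{21}{K} + 1 = 1 + \frac{21}{K}$)
$3 G{\left(-4 \right)} \left(\left(-3\right) \left(-8\right)\right) + 43 = 3 \frac{21 - 4}{-4} \left(\left(-3\right) \left(-8\right)\right) + 43 = 3 \left(\left(- \frac{1}{4}\right) 17\right) 24 + 43 = 3 \left(- \frac{17}{4}\right) 24 + 43 = \left(- \frac{51}{4}\right) 24 + 43 = -306 + 43 = -263$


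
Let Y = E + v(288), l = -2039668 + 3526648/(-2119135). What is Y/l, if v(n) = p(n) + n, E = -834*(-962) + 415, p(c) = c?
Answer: -1702299026365/4322335373828 ≈ -0.39384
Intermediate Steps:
l = -4322335373828/2119135 (l = -2039668 + 3526648*(-1/2119135) = -2039668 - 3526648/2119135 = -4322335373828/2119135 ≈ -2.0397e+6)
E = 802723 (E = 802308 + 415 = 802723)
v(n) = 2*n (v(n) = n + n = 2*n)
Y = 803299 (Y = 802723 + 2*288 = 802723 + 576 = 803299)
Y/l = 803299/(-4322335373828/2119135) = 803299*(-2119135/4322335373828) = -1702299026365/4322335373828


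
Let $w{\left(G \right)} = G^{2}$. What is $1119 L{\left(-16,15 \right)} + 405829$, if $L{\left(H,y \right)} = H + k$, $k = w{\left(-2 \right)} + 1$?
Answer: $393520$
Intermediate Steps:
$k = 5$ ($k = \left(-2\right)^{2} + 1 = 4 + 1 = 5$)
$L{\left(H,y \right)} = 5 + H$ ($L{\left(H,y \right)} = H + 5 = 5 + H$)
$1119 L{\left(-16,15 \right)} + 405829 = 1119 \left(5 - 16\right) + 405829 = 1119 \left(-11\right) + 405829 = -12309 + 405829 = 393520$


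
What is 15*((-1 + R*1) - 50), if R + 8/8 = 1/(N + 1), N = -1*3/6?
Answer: -750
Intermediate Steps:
N = -½ (N = -3*⅙ = -½ ≈ -0.50000)
R = 1 (R = -1 + 1/(-½ + 1) = -1 + 1/(½) = -1 + 2 = 1)
15*((-1 + R*1) - 50) = 15*((-1 + 1*1) - 50) = 15*((-1 + 1) - 50) = 15*(0 - 50) = 15*(-50) = -750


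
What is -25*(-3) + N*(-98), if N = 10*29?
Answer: -28345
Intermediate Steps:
N = 290
-25*(-3) + N*(-98) = -25*(-3) + 290*(-98) = 75 - 28420 = -28345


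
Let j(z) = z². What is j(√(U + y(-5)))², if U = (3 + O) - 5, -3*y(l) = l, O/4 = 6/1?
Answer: 5041/9 ≈ 560.11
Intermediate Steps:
O = 24 (O = 4*(6/1) = 4*(6*1) = 4*6 = 24)
y(l) = -l/3
U = 22 (U = (3 + 24) - 5 = 27 - 5 = 22)
j(√(U + y(-5)))² = ((√(22 - ⅓*(-5)))²)² = ((√(22 + 5/3))²)² = ((√(71/3))²)² = ((√213/3)²)² = (71/3)² = 5041/9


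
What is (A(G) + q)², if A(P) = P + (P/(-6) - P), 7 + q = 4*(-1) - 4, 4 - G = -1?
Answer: 9025/36 ≈ 250.69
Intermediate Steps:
G = 5 (G = 4 - 1*(-1) = 4 + 1 = 5)
q = -15 (q = -7 + (4*(-1) - 4) = -7 + (-4 - 4) = -7 - 8 = -15)
A(P) = -P/6 (A(P) = P + (P*(-⅙) - P) = P + (-P/6 - P) = P - 7*P/6 = -P/6)
(A(G) + q)² = (-⅙*5 - 15)² = (-⅚ - 15)² = (-95/6)² = 9025/36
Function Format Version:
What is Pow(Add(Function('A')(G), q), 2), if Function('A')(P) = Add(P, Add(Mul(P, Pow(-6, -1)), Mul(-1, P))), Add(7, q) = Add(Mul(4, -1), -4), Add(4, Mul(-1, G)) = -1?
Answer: Rational(9025, 36) ≈ 250.69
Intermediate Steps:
G = 5 (G = Add(4, Mul(-1, -1)) = Add(4, 1) = 5)
q = -15 (q = Add(-7, Add(Mul(4, -1), -4)) = Add(-7, Add(-4, -4)) = Add(-7, -8) = -15)
Function('A')(P) = Mul(Rational(-1, 6), P) (Function('A')(P) = Add(P, Add(Mul(P, Rational(-1, 6)), Mul(-1, P))) = Add(P, Add(Mul(Rational(-1, 6), P), Mul(-1, P))) = Add(P, Mul(Rational(-7, 6), P)) = Mul(Rational(-1, 6), P))
Pow(Add(Function('A')(G), q), 2) = Pow(Add(Mul(Rational(-1, 6), 5), -15), 2) = Pow(Add(Rational(-5, 6), -15), 2) = Pow(Rational(-95, 6), 2) = Rational(9025, 36)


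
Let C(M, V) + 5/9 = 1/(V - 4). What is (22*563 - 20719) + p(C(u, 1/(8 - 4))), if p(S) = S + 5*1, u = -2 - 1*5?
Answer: -374797/45 ≈ -8328.8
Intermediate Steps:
u = -7 (u = -2 - 5 = -7)
C(M, V) = -5/9 + 1/(-4 + V) (C(M, V) = -5/9 + 1/(V - 4) = -5/9 + 1/(-4 + V))
p(S) = 5 + S (p(S) = S + 5 = 5 + S)
(22*563 - 20719) + p(C(u, 1/(8 - 4))) = (22*563 - 20719) + (5 + (29 - 5/(8 - 4))/(9*(-4 + 1/(8 - 4)))) = (12386 - 20719) + (5 + (29 - 5/4)/(9*(-4 + 1/4))) = -8333 + (5 + (29 - 5*1/4)/(9*(-4 + 1/4))) = -8333 + (5 + (29 - 5/4)/(9*(-15/4))) = -8333 + (5 + (1/9)*(-4/15)*(111/4)) = -8333 + (5 - 37/45) = -8333 + 188/45 = -374797/45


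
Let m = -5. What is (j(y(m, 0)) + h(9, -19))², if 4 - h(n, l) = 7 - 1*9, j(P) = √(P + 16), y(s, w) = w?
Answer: 100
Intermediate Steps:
j(P) = √(16 + P)
h(n, l) = 6 (h(n, l) = 4 - (7 - 1*9) = 4 - (7 - 9) = 4 - 1*(-2) = 4 + 2 = 6)
(j(y(m, 0)) + h(9, -19))² = (√(16 + 0) + 6)² = (√16 + 6)² = (4 + 6)² = 10² = 100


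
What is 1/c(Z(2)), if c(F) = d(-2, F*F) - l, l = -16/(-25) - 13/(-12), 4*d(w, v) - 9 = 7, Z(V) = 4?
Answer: 300/683 ≈ 0.43924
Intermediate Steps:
d(w, v) = 4 (d(w, v) = 9/4 + (1/4)*7 = 9/4 + 7/4 = 4)
l = 517/300 (l = -16*(-1/25) - 13*(-1/12) = 16/25 + 13/12 = 517/300 ≈ 1.7233)
c(F) = 683/300 (c(F) = 4 - 1*517/300 = 4 - 517/300 = 683/300)
1/c(Z(2)) = 1/(683/300) = 300/683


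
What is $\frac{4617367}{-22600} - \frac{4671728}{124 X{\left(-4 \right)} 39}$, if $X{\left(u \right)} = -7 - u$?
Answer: $\frac{9648073091}{81970200} \approx 117.7$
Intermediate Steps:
$\frac{4617367}{-22600} - \frac{4671728}{124 X{\left(-4 \right)} 39} = \frac{4617367}{-22600} - \frac{4671728}{124 \left(-7 - -4\right) 39} = 4617367 \left(- \frac{1}{22600}\right) - \frac{4671728}{124 \left(-7 + 4\right) 39} = - \frac{4617367}{22600} - \frac{4671728}{124 \left(-3\right) 39} = - \frac{4617367}{22600} - \frac{4671728}{\left(-372\right) 39} = - \frac{4617367}{22600} - \frac{4671728}{-14508} = - \frac{4617367}{22600} - - \frac{1167932}{3627} = - \frac{4617367}{22600} + \frac{1167932}{3627} = \frac{9648073091}{81970200}$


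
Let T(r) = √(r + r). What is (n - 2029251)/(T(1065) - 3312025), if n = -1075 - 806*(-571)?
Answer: 148577441500/313414559957 + 44860*√2130/313414559957 ≈ 0.47407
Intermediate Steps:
T(r) = √2*√r (T(r) = √(2*r) = √2*√r)
n = 459151 (n = -1075 + 460226 = 459151)
(n - 2029251)/(T(1065) - 3312025) = (459151 - 2029251)/(√2*√1065 - 3312025) = -1570100/(√2130 - 3312025) = -1570100/(-3312025 + √2130)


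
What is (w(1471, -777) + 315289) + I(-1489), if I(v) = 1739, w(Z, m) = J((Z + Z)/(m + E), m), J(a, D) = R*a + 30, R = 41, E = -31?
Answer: 128031121/404 ≈ 3.1691e+5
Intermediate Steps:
J(a, D) = 30 + 41*a (J(a, D) = 41*a + 30 = 30 + 41*a)
w(Z, m) = 30 + 82*Z/(-31 + m) (w(Z, m) = 30 + 41*((Z + Z)/(m - 31)) = 30 + 41*((2*Z)/(-31 + m)) = 30 + 41*(2*Z/(-31 + m)) = 30 + 82*Z/(-31 + m))
(w(1471, -777) + 315289) + I(-1489) = (2*(-465 + 15*(-777) + 41*1471)/(-31 - 777) + 315289) + 1739 = (2*(-465 - 11655 + 60311)/(-808) + 315289) + 1739 = (2*(-1/808)*48191 + 315289) + 1739 = (-48191/404 + 315289) + 1739 = 127328565/404 + 1739 = 128031121/404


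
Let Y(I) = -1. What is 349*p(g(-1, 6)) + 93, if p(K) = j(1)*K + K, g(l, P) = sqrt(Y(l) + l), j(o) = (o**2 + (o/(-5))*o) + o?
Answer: 93 + 4886*I*sqrt(2)/5 ≈ 93.0 + 1382.0*I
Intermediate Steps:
j(o) = o + 4*o**2/5 (j(o) = (o**2 + (o*(-1/5))*o) + o = (o**2 + (-o/5)*o) + o = (o**2 - o**2/5) + o = 4*o**2/5 + o = o + 4*o**2/5)
g(l, P) = sqrt(-1 + l)
p(K) = 14*K/5 (p(K) = ((1/5)*1*(5 + 4*1))*K + K = ((1/5)*1*(5 + 4))*K + K = ((1/5)*1*9)*K + K = 9*K/5 + K = 14*K/5)
349*p(g(-1, 6)) + 93 = 349*(14*sqrt(-1 - 1)/5) + 93 = 349*(14*sqrt(-2)/5) + 93 = 349*(14*(I*sqrt(2))/5) + 93 = 349*(14*I*sqrt(2)/5) + 93 = 4886*I*sqrt(2)/5 + 93 = 93 + 4886*I*sqrt(2)/5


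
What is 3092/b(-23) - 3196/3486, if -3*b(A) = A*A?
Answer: -17013410/922047 ≈ -18.452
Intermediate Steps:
b(A) = -A²/3 (b(A) = -A*A/3 = -A²/3)
3092/b(-23) - 3196/3486 = 3092/((-⅓*(-23)²)) - 3196/3486 = 3092/((-⅓*529)) - 3196*1/3486 = 3092/(-529/3) - 1598/1743 = 3092*(-3/529) - 1598/1743 = -9276/529 - 1598/1743 = -17013410/922047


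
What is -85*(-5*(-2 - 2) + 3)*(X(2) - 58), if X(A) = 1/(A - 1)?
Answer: 111435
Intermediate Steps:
X(A) = 1/(-1 + A)
-85*(-5*(-2 - 2) + 3)*(X(2) - 58) = -85*(-5*(-2 - 2) + 3)*(1/(-1 + 2) - 58) = -85*(-5*(-4) + 3)*(1/1 - 58) = -85*(20 + 3)*(1 - 58) = -1955*(-57) = -85*(-1311) = 111435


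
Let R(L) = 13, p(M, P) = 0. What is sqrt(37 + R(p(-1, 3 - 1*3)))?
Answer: 5*sqrt(2) ≈ 7.0711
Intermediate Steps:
sqrt(37 + R(p(-1, 3 - 1*3))) = sqrt(37 + 13) = sqrt(50) = 5*sqrt(2)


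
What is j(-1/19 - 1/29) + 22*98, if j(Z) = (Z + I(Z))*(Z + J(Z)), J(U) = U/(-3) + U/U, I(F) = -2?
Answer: 653966906/303601 ≈ 2154.0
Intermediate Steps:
J(U) = 1 - U/3 (J(U) = U*(-⅓) + 1 = -U/3 + 1 = 1 - U/3)
j(Z) = (1 + 2*Z/3)*(-2 + Z) (j(Z) = (Z - 2)*(Z + (1 - Z/3)) = (-2 + Z)*(1 + 2*Z/3) = (1 + 2*Z/3)*(-2 + Z))
j(-1/19 - 1/29) + 22*98 = (-2 - (-1/19 - 1/29)/3 + 2*(-1/19 - 1/29)²/3) + 22*98 = (-2 - (-1*1/19 - 1*1/29)/3 + 2*(-1*1/19 - 1*1/29)²/3) + 2156 = (-2 - (-1/19 - 1/29)/3 + 2*(-1/19 - 1/29)²/3) + 2156 = (-2 - ⅓*(-48/551) + 2*(-48/551)²/3) + 2156 = (-2 + 16/551 + (⅔)*(2304/303601)) + 2156 = (-2 + 16/551 + 1536/303601) + 2156 = -596850/303601 + 2156 = 653966906/303601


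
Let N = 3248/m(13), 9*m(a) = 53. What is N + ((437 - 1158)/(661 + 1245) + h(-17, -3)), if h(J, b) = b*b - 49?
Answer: 51637259/101018 ≈ 511.17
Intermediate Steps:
m(a) = 53/9 (m(a) = (⅑)*53 = 53/9)
h(J, b) = -49 + b² (h(J, b) = b² - 49 = -49 + b²)
N = 29232/53 (N = 3248/(53/9) = 3248*(9/53) = 29232/53 ≈ 551.55)
N + ((437 - 1158)/(661 + 1245) + h(-17, -3)) = 29232/53 + ((437 - 1158)/(661 + 1245) + (-49 + (-3)²)) = 29232/53 + (-721/1906 + (-49 + 9)) = 29232/53 + (-721*1/1906 - 40) = 29232/53 + (-721/1906 - 40) = 29232/53 - 76961/1906 = 51637259/101018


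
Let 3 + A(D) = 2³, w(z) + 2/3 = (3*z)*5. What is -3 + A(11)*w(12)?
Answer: 2681/3 ≈ 893.67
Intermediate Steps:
w(z) = -⅔ + 15*z (w(z) = -⅔ + (3*z)*5 = -⅔ + 15*z)
A(D) = 5 (A(D) = -3 + 2³ = -3 + 8 = 5)
-3 + A(11)*w(12) = -3 + 5*(-⅔ + 15*12) = -3 + 5*(-⅔ + 180) = -3 + 5*(538/3) = -3 + 2690/3 = 2681/3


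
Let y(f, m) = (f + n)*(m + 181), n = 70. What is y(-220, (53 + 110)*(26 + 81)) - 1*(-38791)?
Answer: -2604509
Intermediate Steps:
y(f, m) = (70 + f)*(181 + m) (y(f, m) = (f + 70)*(m + 181) = (70 + f)*(181 + m))
y(-220, (53 + 110)*(26 + 81)) - 1*(-38791) = (12670 + 70*((53 + 110)*(26 + 81)) + 181*(-220) - 220*(53 + 110)*(26 + 81)) - 1*(-38791) = (12670 + 70*(163*107) - 39820 - 35860*107) + 38791 = (12670 + 70*17441 - 39820 - 220*17441) + 38791 = (12670 + 1220870 - 39820 - 3837020) + 38791 = -2643300 + 38791 = -2604509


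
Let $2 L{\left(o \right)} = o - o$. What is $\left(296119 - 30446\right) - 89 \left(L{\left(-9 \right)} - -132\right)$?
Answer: $253925$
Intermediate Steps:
$L{\left(o \right)} = 0$ ($L{\left(o \right)} = \frac{o - o}{2} = \frac{1}{2} \cdot 0 = 0$)
$\left(296119 - 30446\right) - 89 \left(L{\left(-9 \right)} - -132\right) = \left(296119 - 30446\right) - 89 \left(0 - -132\right) = 265673 - 89 \left(0 + 132\right) = 265673 - 11748 = 253925$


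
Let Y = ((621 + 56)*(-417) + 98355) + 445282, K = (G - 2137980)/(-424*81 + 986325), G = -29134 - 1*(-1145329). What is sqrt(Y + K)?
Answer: sqrt(26314687253856147)/317327 ≈ 511.20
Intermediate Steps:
G = 1116195 (G = -29134 + 1145329 = 1116195)
K = -340595/317327 (K = (1116195 - 2137980)/(-424*81 + 986325) = -1021785/(-34344 + 986325) = -1021785/951981 = -1021785*1/951981 = -340595/317327 ≈ -1.0733)
Y = 261328 (Y = (677*(-417) + 98355) + 445282 = (-282309 + 98355) + 445282 = -183954 + 445282 = 261328)
sqrt(Y + K) = sqrt(261328 - 340595/317327) = sqrt(82926089661/317327) = sqrt(26314687253856147)/317327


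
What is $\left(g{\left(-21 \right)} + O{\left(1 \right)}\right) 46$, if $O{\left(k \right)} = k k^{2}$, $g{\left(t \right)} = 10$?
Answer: $506$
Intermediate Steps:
$O{\left(k \right)} = k^{3}$
$\left(g{\left(-21 \right)} + O{\left(1 \right)}\right) 46 = \left(10 + 1^{3}\right) 46 = \left(10 + 1\right) 46 = 11 \cdot 46 = 506$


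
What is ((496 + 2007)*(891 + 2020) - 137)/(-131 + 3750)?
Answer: 7286096/3619 ≈ 2013.3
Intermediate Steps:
((496 + 2007)*(891 + 2020) - 137)/(-131 + 3750) = (2503*2911 - 137)/3619 = (7286233 - 137)*(1/3619) = 7286096*(1/3619) = 7286096/3619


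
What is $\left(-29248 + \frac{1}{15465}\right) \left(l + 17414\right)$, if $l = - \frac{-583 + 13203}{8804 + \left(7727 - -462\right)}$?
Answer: $- \frac{44614385790483586}{87598915} \approx -5.093 \cdot 10^{8}$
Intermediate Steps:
$l = - \frac{12620}{16993}$ ($l = - \frac{12620}{8804 + \left(7727 + 462\right)} = - \frac{12620}{8804 + 8189} = - \frac{12620}{16993} \approx -0.74266$)
$\left(-29248 + \frac{1}{15465}\right) \left(l + 17414\right) = \left(-29248 + \frac{1}{15465}\right) \left(- \frac{12620}{16993} + 17414\right) = \left(-29248 + \frac{1}{15465}\right) \frac{295903482}{16993} = \left(- \frac{452320319}{15465}\right) \frac{295903482}{16993} = - \frac{44614385790483586}{87598915}$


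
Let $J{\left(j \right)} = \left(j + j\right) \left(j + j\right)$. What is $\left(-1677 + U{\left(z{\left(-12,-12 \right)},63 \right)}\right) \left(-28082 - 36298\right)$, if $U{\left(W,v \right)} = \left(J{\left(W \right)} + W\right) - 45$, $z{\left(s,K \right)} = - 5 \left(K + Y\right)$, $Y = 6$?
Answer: $-122837040$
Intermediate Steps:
$J{\left(j \right)} = 4 j^{2}$ ($J{\left(j \right)} = 2 j 2 j = 4 j^{2}$)
$z{\left(s,K \right)} = -30 - 5 K$ ($z{\left(s,K \right)} = - 5 \left(K + 6\right) = - 5 \left(6 + K\right) = -30 - 5 K$)
$U{\left(W,v \right)} = -45 + W + 4 W^{2}$ ($U{\left(W,v \right)} = \left(4 W^{2} + W\right) - 45 = \left(W + 4 W^{2}\right) - 45 = -45 + W + 4 W^{2}$)
$\left(-1677 + U{\left(z{\left(-12,-12 \right)},63 \right)}\right) \left(-28082 - 36298\right) = \left(-1677 - \left(15 - 4 \left(-30 - -60\right)^{2}\right)\right) \left(-28082 - 36298\right) = \left(-1677 + \left(-45 + \left(-30 + 60\right) + 4 \left(-30 + 60\right)^{2}\right)\right) \left(-64380\right) = \left(-1677 + \left(-45 + 30 + 4 \cdot 30^{2}\right)\right) \left(-64380\right) = \left(-1677 + \left(-45 + 30 + 4 \cdot 900\right)\right) \left(-64380\right) = \left(-1677 + \left(-45 + 30 + 3600\right)\right) \left(-64380\right) = \left(-1677 + 3585\right) \left(-64380\right) = 1908 \left(-64380\right) = -122837040$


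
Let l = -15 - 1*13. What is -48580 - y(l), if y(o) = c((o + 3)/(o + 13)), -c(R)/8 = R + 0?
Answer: -145700/3 ≈ -48567.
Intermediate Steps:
l = -28 (l = -15 - 13 = -28)
c(R) = -8*R (c(R) = -8*(R + 0) = -8*R)
y(o) = -8*(3 + o)/(13 + o) (y(o) = -8*(o + 3)/(o + 13) = -8*(3 + o)/(13 + o))
-48580 - y(l) = -48580 - 8*(-3 - 1*(-28))/(13 - 28) = -48580 - 8*(-3 + 28)/(-15) = -48580 - 8*(-1)*25/15 = -48580 - 1*(-40/3) = -48580 + 40/3 = -145700/3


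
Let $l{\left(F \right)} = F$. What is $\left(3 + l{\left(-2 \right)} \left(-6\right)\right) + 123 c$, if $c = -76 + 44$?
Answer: $-3921$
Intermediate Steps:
$c = -32$
$\left(3 + l{\left(-2 \right)} \left(-6\right)\right) + 123 c = \left(3 - -12\right) + 123 \left(-32\right) = \left(3 + 12\right) - 3936 = 15 - 3936 = -3921$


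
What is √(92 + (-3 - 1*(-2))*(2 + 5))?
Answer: √85 ≈ 9.2195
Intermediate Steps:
√(92 + (-3 - 1*(-2))*(2 + 5)) = √(92 + (-3 + 2)*7) = √(92 - 1*7) = √(92 - 7) = √85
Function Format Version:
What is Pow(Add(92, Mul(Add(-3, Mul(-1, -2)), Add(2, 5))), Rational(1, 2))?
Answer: Pow(85, Rational(1, 2)) ≈ 9.2195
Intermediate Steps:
Pow(Add(92, Mul(Add(-3, Mul(-1, -2)), Add(2, 5))), Rational(1, 2)) = Pow(Add(92, Mul(Add(-3, 2), 7)), Rational(1, 2)) = Pow(Add(92, Mul(-1, 7)), Rational(1, 2)) = Pow(Add(92, -7), Rational(1, 2)) = Pow(85, Rational(1, 2))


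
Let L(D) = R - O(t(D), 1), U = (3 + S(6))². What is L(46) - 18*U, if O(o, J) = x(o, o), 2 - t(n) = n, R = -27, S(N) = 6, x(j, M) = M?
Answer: -1441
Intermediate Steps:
t(n) = 2 - n
O(o, J) = o
U = 81 (U = (3 + 6)² = 9² = 81)
L(D) = -29 + D (L(D) = -27 - (2 - D) = -27 + (-2 + D) = -29 + D)
L(46) - 18*U = (-29 + 46) - 18*81 = 17 - 1*1458 = 17 - 1458 = -1441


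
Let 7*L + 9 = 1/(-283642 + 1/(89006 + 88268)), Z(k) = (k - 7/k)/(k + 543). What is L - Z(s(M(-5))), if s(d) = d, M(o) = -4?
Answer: -138930192919433/108408750711492 ≈ -1.2815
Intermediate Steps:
Z(k) = (k - 7/k)/(543 + k)
L = -64648763491/50282351907 (L = -9/7 + 1/(7*(-283642 + 1/(89006 + 88268))) = -9/7 + 1/(7*(-283642 + 1/177274)) = -9/7 + 1/(7*(-50282351907/177274)) = -9/7 + (⅐)*(-177274/50282351907) = -9/7 - 177274/351976463349 = -64648763491/50282351907 ≈ -1.2857)
L - Z(s(M(-5))) = -64648763491/50282351907 - (-7 + (-4)²)/((-4)*(543 - 4)) = -64648763491/50282351907 - (-1)*(-7 + 16)/(4*539) = -64648763491/50282351907 - (-1)*9/(4*539) = -64648763491/50282351907 - 1*(-9/2156) = -64648763491/50282351907 + 9/2156 = -138930192919433/108408750711492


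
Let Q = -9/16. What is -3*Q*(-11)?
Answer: -297/16 ≈ -18.563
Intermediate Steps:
Q = -9/16 (Q = -9*1/16 = -9/16 ≈ -0.56250)
-3*Q*(-11) = -3*(-9/16)*(-11) = (27/16)*(-11) = -297/16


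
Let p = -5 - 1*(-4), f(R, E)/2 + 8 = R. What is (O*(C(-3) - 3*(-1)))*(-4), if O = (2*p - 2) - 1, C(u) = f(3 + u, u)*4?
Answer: -1220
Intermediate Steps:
f(R, E) = -16 + 2*R
p = -1 (p = -5 + 4 = -1)
C(u) = -40 + 8*u (C(u) = (-16 + 2*(3 + u))*4 = (-16 + (6 + 2*u))*4 = (-10 + 2*u)*4 = -40 + 8*u)
O = -5 (O = (2*(-1) - 2) - 1 = (-2 - 2) - 1 = -4 - 1 = -5)
(O*(C(-3) - 3*(-1)))*(-4) = -5*((-40 + 8*(-3)) - 3*(-1))*(-4) = -5*((-40 - 24) + 3)*(-4) = -5*(-64 + 3)*(-4) = -5*(-61)*(-4) = 305*(-4) = -1220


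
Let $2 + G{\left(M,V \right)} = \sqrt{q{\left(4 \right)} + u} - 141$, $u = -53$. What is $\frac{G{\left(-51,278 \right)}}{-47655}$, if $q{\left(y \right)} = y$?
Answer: $\frac{143}{47655} - \frac{7 i}{47655} \approx 0.0030007 - 0.00014689 i$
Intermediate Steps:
$G{\left(M,V \right)} = -143 + 7 i$ ($G{\left(M,V \right)} = -2 + \left(\sqrt{4 - 53} - 141\right) = -2 - \left(141 - \sqrt{-49}\right) = -2 - \left(141 - 7 i\right) = -143 + 7 i$)
$\frac{G{\left(-51,278 \right)}}{-47655} = \frac{-143 + 7 i}{-47655} = \left(-143 + 7 i\right) \left(- \frac{1}{47655}\right) = \frac{143}{47655} - \frac{7 i}{47655}$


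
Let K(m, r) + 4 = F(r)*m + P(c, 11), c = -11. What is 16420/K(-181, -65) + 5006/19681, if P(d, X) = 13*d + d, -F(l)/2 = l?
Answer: -51144973/116550882 ≈ -0.43882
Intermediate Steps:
F(l) = -2*l
P(d, X) = 14*d
K(m, r) = -158 - 2*m*r (K(m, r) = -4 + ((-2*r)*m + 14*(-11)) = -4 + (-2*m*r - 154) = -4 + (-154 - 2*m*r) = -158 - 2*m*r)
16420/K(-181, -65) + 5006/19681 = 16420/(-158 - 2*(-181)*(-65)) + 5006/19681 = 16420/(-158 - 23530) + 5006*(1/19681) = 16420/(-23688) + 5006/19681 = 16420*(-1/23688) + 5006/19681 = -4105/5922 + 5006/19681 = -51144973/116550882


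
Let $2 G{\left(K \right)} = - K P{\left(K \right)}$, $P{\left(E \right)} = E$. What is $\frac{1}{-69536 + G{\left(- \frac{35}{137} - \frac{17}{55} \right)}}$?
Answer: $- \frac{56776225}{3948000629858} \approx -1.4381 \cdot 10^{-5}$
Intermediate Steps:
$G{\left(K \right)} = - \frac{K^{2}}{2}$ ($G{\left(K \right)} = \frac{- K K}{2} = \frac{\left(-1\right) K^{2}}{2} = - \frac{K^{2}}{2}$)
$\frac{1}{-69536 + G{\left(- \frac{35}{137} - \frac{17}{55} \right)}} = \frac{1}{-69536 - \frac{\left(- \frac{35}{137} - \frac{17}{55}\right)^{2}}{2}} = \frac{1}{-69536 - \frac{\left(- \frac{4254}{7535}\right)^{2}}{2}} = \frac{1}{-69536 - \frac{9048258}{56776225}} = \frac{1}{- \frac{3948000629858}{56776225}} = - \frac{56776225}{3948000629858}$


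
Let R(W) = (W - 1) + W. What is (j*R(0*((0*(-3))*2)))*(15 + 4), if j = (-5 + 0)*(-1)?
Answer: -95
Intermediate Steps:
R(W) = -1 + 2*W (R(W) = (-1 + W) + W = -1 + 2*W)
j = 5 (j = -5*(-1) = 5)
(j*R(0*((0*(-3))*2)))*(15 + 4) = (5*(-1 + 2*(0*((0*(-3))*2))))*(15 + 4) = (5*(-1 + 2*(0*(0*2))))*19 = (5*(-1 + 2*(0*0)))*19 = (5*(-1 + 2*0))*19 = (5*(-1 + 0))*19 = (5*(-1))*19 = -5*19 = -95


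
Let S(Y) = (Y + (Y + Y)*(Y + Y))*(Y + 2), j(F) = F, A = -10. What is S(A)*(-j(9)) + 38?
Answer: 28118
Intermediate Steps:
S(Y) = (2 + Y)*(Y + 4*Y²) (S(Y) = (Y + (2*Y)*(2*Y))*(2 + Y) = (Y + 4*Y²)*(2 + Y) = (2 + Y)*(Y + 4*Y²))
S(A)*(-j(9)) + 38 = (-10*(2 + 4*(-10)² + 9*(-10)))*(-1*9) + 38 = -10*(2 + 4*100 - 90)*(-9) + 38 = -10*(2 + 400 - 90)*(-9) + 38 = -10*312*(-9) + 38 = -3120*(-9) + 38 = 28080 + 38 = 28118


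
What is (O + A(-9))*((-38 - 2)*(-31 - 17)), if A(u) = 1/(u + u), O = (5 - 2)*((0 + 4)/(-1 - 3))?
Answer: -17600/3 ≈ -5866.7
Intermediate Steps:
O = -3 (O = 3*(4/(-4)) = 3*(4*(-¼)) = 3*(-1) = -3)
A(u) = 1/(2*u)
(O + A(-9))*((-38 - 2)*(-31 - 17)) = (-3 + (½)/(-9))*((-38 - 2)*(-31 - 17)) = (-3 + (½)*(-⅑))*(-40*(-48)) = (-3 - 1/18)*1920 = -55/18*1920 = -17600/3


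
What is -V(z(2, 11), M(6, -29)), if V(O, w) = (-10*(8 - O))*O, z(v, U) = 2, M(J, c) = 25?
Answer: 120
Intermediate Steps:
V(O, w) = O*(-80 + 10*O) (V(O, w) = (-80 + 10*O)*O = O*(-80 + 10*O))
-V(z(2, 11), M(6, -29)) = -10*2*(-8 + 2) = -10*2*(-6) = -1*(-120) = 120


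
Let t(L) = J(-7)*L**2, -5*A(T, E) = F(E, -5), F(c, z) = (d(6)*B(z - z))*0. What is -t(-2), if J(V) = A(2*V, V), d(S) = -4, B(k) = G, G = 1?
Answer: 0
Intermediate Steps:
B(k) = 1
F(c, z) = 0 (F(c, z) = -4*1*0 = -4*0 = 0)
A(T, E) = 0 (A(T, E) = -1/5*0 = 0)
J(V) = 0
t(L) = 0 (t(L) = 0*L**2 = 0)
-t(-2) = -1*0 = 0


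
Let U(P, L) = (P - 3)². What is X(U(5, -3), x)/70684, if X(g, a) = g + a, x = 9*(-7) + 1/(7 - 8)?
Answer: -15/17671 ≈ -0.00084885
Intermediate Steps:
x = -64 (x = -63 + 1/(-1) = -63 - 1 = -64)
U(P, L) = (-3 + P)²
X(g, a) = a + g
X(U(5, -3), x)/70684 = (-64 + (-3 + 5)²)/70684 = (-64 + 2²)*(1/70684) = (-64 + 4)*(1/70684) = -60*1/70684 = -15/17671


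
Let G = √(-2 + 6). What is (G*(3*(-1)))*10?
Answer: -60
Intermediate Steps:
G = 2 (G = √4 = 2)
(G*(3*(-1)))*10 = (2*(3*(-1)))*10 = (2*(-3))*10 = -6*10 = -60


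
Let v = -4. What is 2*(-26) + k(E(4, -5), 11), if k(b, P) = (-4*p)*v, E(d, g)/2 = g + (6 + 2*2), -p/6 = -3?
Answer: 236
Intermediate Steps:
p = 18 (p = -6*(-3) = 18)
E(d, g) = 20 + 2*g (E(d, g) = 2*(g + (6 + 2*2)) = 2*(g + (6 + 4)) = 2*(g + 10) = 2*(10 + g) = 20 + 2*g)
k(b, P) = 288 (k(b, P) = -4*18*(-4) = -72*(-4) = 288)
2*(-26) + k(E(4, -5), 11) = 2*(-26) + 288 = -52 + 288 = 236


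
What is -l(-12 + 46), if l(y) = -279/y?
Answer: 279/34 ≈ 8.2059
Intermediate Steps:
-l(-12 + 46) = -(-279)/(-12 + 46) = -(-279)/34 = -1*(-279/34) = 279/34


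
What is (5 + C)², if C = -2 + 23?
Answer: 676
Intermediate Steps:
C = 21
(5 + C)² = (5 + 21)² = 26² = 676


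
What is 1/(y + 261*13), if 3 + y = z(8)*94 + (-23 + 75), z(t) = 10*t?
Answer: 1/10962 ≈ 9.1224e-5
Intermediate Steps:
y = 7569 (y = -3 + ((10*8)*94 + (-23 + 75)) = -3 + (80*94 + 52) = -3 + (7520 + 52) = -3 + 7572 = 7569)
1/(y + 261*13) = 1/(7569 + 261*13) = 1/(7569 + 3393) = 1/10962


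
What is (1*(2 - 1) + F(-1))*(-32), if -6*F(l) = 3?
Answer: -16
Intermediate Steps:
F(l) = -½ (F(l) = -⅙*3 = -½)
(1*(2 - 1) + F(-1))*(-32) = (1*(2 - 1) - ½)*(-32) = (1*1 - ½)*(-32) = (1 - ½)*(-32) = (½)*(-32) = -16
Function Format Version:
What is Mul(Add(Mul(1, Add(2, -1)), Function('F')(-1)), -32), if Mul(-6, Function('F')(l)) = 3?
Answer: -16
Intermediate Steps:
Function('F')(l) = Rational(-1, 2) (Function('F')(l) = Mul(Rational(-1, 6), 3) = Rational(-1, 2))
Mul(Add(Mul(1, Add(2, -1)), Function('F')(-1)), -32) = Mul(Add(Mul(1, Add(2, -1)), Rational(-1, 2)), -32) = Mul(Add(Mul(1, 1), Rational(-1, 2)), -32) = Mul(Add(1, Rational(-1, 2)), -32) = Mul(Rational(1, 2), -32) = -16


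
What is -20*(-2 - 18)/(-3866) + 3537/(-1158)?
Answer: -2356207/746138 ≈ -3.1579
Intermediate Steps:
-20*(-2 - 18)/(-3866) + 3537/(-1158) = -20*(-20)*(-1/3866) + 3537*(-1/1158) = 400*(-1/3866) - 1179/386 = -200/1933 - 1179/386 = -2356207/746138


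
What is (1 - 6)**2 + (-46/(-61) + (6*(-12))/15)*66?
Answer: -73819/305 ≈ -242.03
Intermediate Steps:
(1 - 6)**2 + (-46/(-61) + (6*(-12))/15)*66 = (-5)**2 + (-46*(-1/61) - 72*1/15)*66 = 25 + (46/61 - 24/5)*66 = 25 - 1234/305*66 = 25 - 81444/305 = -73819/305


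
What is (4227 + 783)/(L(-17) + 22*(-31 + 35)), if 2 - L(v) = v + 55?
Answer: 2505/26 ≈ 96.346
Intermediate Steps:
L(v) = -53 - v (L(v) = 2 - (v + 55) = 2 - (55 + v) = 2 + (-55 - v) = -53 - v)
(4227 + 783)/(L(-17) + 22*(-31 + 35)) = (4227 + 783)/((-53 - 1*(-17)) + 22*(-31 + 35)) = 5010/((-53 + 17) + 22*4) = 5010/(-36 + 88) = 5010/52 = 5010*(1/52) = 2505/26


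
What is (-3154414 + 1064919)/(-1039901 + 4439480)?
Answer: -2089495/3399579 ≈ -0.61463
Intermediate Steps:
(-3154414 + 1064919)/(-1039901 + 4439480) = -2089495/3399579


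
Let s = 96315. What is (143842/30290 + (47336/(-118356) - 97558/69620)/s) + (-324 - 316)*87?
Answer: -16729759530149759543689/300488263139487150 ≈ -55675.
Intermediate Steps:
(143842/30290 + (47336/(-118356) - 97558/69620)/s) + (-324 - 316)*87 = (143842/30290 + (47336/(-118356) - 97558/69620)/96315) + (-324 - 316)*87 = (143842*(1/30290) + (47336*(-1/118356) - 97558*1/69620)*(1/96315)) - 640*87 = (71921/15145 + (-11834/29589 - 48779/34810)*(1/96315)) - 55680 = (71921/15145 - 1855263371/1029993090*1/96315) - 55680 = (71921/15145 - 1855263371/99203784463350) - 55680 = 1426961456884968311/300488263139487150 - 55680 = -16729759530149759543689/300488263139487150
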